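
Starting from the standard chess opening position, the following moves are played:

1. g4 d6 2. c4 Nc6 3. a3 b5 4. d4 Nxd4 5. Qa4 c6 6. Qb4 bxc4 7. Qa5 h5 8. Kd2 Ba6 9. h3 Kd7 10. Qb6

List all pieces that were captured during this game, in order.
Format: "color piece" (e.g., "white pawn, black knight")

Tracking captures:
  Nxd4: captured white pawn
  bxc4: captured white pawn

white pawn, white pawn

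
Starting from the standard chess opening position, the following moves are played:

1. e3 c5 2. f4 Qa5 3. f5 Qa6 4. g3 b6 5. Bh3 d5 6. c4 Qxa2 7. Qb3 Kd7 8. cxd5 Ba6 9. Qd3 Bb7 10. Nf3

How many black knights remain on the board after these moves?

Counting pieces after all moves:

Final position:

  a b c d e f g h
  ─────────────────
8│♜ ♞ · · · ♝ ♞ ♜│8
7│♟ ♝ · ♚ ♟ ♟ ♟ ♟│7
6│· ♟ · · · · · ·│6
5│· · ♟ ♙ · ♙ · ·│5
4│· · · · · · · ·│4
3│· · · ♕ ♙ ♘ ♙ ♗│3
2│♛ ♙ · ♙ · · · ♙│2
1│♖ ♘ ♗ · ♔ · · ♖│1
  ─────────────────
  a b c d e f g h


2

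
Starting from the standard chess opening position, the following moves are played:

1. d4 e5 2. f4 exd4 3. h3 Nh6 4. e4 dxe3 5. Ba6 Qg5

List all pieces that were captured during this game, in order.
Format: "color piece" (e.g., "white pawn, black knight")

Tracking captures:
  exd4: captured white pawn
  dxe3: captured white pawn

white pawn, white pawn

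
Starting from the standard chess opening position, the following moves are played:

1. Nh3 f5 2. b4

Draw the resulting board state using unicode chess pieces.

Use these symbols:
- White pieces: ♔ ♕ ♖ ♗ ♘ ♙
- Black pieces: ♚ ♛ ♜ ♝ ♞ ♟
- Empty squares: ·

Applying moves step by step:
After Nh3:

♜ ♞ ♝ ♛ ♚ ♝ ♞ ♜
♟ ♟ ♟ ♟ ♟ ♟ ♟ ♟
· · · · · · · ·
· · · · · · · ·
· · · · · · · ·
· · · · · · · ♘
♙ ♙ ♙ ♙ ♙ ♙ ♙ ♙
♖ ♘ ♗ ♕ ♔ ♗ · ♖


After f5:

♜ ♞ ♝ ♛ ♚ ♝ ♞ ♜
♟ ♟ ♟ ♟ ♟ · ♟ ♟
· · · · · · · ·
· · · · · ♟ · ·
· · · · · · · ·
· · · · · · · ♘
♙ ♙ ♙ ♙ ♙ ♙ ♙ ♙
♖ ♘ ♗ ♕ ♔ ♗ · ♖


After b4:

♜ ♞ ♝ ♛ ♚ ♝ ♞ ♜
♟ ♟ ♟ ♟ ♟ · ♟ ♟
· · · · · · · ·
· · · · · ♟ · ·
· ♙ · · · · · ·
· · · · · · · ♘
♙ · ♙ ♙ ♙ ♙ ♙ ♙
♖ ♘ ♗ ♕ ♔ ♗ · ♖



  a b c d e f g h
  ─────────────────
8│♜ ♞ ♝ ♛ ♚ ♝ ♞ ♜│8
7│♟ ♟ ♟ ♟ ♟ · ♟ ♟│7
6│· · · · · · · ·│6
5│· · · · · ♟ · ·│5
4│· ♙ · · · · · ·│4
3│· · · · · · · ♘│3
2│♙ · ♙ ♙ ♙ ♙ ♙ ♙│2
1│♖ ♘ ♗ ♕ ♔ ♗ · ♖│1
  ─────────────────
  a b c d e f g h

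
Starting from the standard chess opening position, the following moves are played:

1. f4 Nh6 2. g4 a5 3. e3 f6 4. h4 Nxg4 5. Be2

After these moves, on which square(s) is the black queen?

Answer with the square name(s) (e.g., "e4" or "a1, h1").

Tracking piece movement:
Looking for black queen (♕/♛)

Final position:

  a b c d e f g h
  ─────────────────
8│♜ ♞ ♝ ♛ ♚ ♝ · ♜│8
7│· ♟ ♟ ♟ ♟ · ♟ ♟│7
6│· · · · · ♟ · ·│6
5│♟ · · · · · · ·│5
4│· · · · · ♙ ♞ ♙│4
3│· · · · ♙ · · ·│3
2│♙ ♙ ♙ ♙ ♗ · · ·│2
1│♖ ♘ ♗ ♕ ♔ · ♘ ♖│1
  ─────────────────
  a b c d e f g h


d8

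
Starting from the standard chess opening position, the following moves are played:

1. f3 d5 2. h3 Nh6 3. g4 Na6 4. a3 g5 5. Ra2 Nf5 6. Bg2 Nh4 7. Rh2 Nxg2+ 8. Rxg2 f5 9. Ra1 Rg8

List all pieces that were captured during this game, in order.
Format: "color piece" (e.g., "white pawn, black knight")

Tracking captures:
  Nxg2+: captured white bishop
  Rxg2: captured black knight

white bishop, black knight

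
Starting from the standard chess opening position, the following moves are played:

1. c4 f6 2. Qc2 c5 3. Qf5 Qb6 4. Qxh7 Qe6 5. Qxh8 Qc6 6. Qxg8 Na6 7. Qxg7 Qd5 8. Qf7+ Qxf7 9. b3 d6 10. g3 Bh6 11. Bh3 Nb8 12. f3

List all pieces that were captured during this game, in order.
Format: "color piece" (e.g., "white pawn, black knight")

Tracking captures:
  Qxh7: captured black pawn
  Qxh8: captured black rook
  Qxg8: captured black knight
  Qxg7: captured black pawn
  Qxf7: captured white queen

black pawn, black rook, black knight, black pawn, white queen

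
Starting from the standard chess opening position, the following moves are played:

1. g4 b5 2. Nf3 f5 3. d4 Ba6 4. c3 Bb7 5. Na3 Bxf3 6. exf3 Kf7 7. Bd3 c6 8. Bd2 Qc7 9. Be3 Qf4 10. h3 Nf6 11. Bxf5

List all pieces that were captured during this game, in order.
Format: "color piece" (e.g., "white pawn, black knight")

Tracking captures:
  Bxf3: captured white knight
  exf3: captured black bishop
  Bxf5: captured black pawn

white knight, black bishop, black pawn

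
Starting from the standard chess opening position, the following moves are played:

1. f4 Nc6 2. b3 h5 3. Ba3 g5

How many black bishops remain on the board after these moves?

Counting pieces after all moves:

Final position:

  a b c d e f g h
  ─────────────────
8│♜ · ♝ ♛ ♚ ♝ ♞ ♜│8
7│♟ ♟ ♟ ♟ ♟ ♟ · ·│7
6│· · ♞ · · · · ·│6
5│· · · · · · ♟ ♟│5
4│· · · · · ♙ · ·│4
3│♗ ♙ · · · · · ·│3
2│♙ · ♙ ♙ ♙ · ♙ ♙│2
1│♖ ♘ · ♕ ♔ ♗ ♘ ♖│1
  ─────────────────
  a b c d e f g h


2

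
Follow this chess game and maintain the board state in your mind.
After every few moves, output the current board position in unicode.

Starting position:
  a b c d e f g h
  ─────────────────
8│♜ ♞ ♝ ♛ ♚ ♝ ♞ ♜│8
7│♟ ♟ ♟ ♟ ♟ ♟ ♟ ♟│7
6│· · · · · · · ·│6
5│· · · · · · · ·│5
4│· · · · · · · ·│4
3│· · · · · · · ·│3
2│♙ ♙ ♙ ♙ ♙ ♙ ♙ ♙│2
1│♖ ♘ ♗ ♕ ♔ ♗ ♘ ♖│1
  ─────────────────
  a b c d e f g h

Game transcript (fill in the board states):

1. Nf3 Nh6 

  a b c d e f g h
  ─────────────────
8│♜ ♞ ♝ ♛ ♚ ♝ · ♜│8
7│♟ ♟ ♟ ♟ ♟ ♟ ♟ ♟│7
6│· · · · · · · ♞│6
5│· · · · · · · ·│5
4│· · · · · · · ·│4
3│· · · · · ♘ · ·│3
2│♙ ♙ ♙ ♙ ♙ ♙ ♙ ♙│2
1│♖ ♘ ♗ ♕ ♔ ♗ · ♖│1
  ─────────────────
  a b c d e f g h

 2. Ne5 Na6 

  a b c d e f g h
  ─────────────────
8│♜ · ♝ ♛ ♚ ♝ · ♜│8
7│♟ ♟ ♟ ♟ ♟ ♟ ♟ ♟│7
6│♞ · · · · · · ♞│6
5│· · · · ♘ · · ·│5
4│· · · · · · · ·│4
3│· · · · · · · ·│3
2│♙ ♙ ♙ ♙ ♙ ♙ ♙ ♙│2
1│♖ ♘ ♗ ♕ ♔ ♗ · ♖│1
  ─────────────────
  a b c d e f g h

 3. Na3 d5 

  a b c d e f g h
  ─────────────────
8│♜ · ♝ ♛ ♚ ♝ · ♜│8
7│♟ ♟ ♟ · ♟ ♟ ♟ ♟│7
6│♞ · · · · · · ♞│6
5│· · · ♟ ♘ · · ·│5
4│· · · · · · · ·│4
3│♘ · · · · · · ·│3
2│♙ ♙ ♙ ♙ ♙ ♙ ♙ ♙│2
1│♖ · ♗ ♕ ♔ ♗ · ♖│1
  ─────────────────
  a b c d e f g h

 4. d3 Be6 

  a b c d e f g h
  ─────────────────
8│♜ · · ♛ ♚ ♝ · ♜│8
7│♟ ♟ ♟ · ♟ ♟ ♟ ♟│7
6│♞ · · · ♝ · · ♞│6
5│· · · ♟ ♘ · · ·│5
4│· · · · · · · ·│4
3│♘ · · ♙ · · · ·│3
2│♙ ♙ ♙ · ♙ ♙ ♙ ♙│2
1│♖ · ♗ ♕ ♔ ♗ · ♖│1
  ─────────────────
  a b c d e f g h



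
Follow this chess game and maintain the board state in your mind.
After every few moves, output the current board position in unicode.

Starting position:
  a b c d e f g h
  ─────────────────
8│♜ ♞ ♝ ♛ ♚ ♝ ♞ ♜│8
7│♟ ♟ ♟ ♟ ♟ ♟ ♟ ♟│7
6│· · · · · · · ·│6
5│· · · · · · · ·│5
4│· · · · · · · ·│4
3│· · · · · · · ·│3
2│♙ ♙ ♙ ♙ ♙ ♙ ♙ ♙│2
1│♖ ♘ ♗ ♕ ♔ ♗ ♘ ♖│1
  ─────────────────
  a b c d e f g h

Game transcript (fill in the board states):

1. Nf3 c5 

  a b c d e f g h
  ─────────────────
8│♜ ♞ ♝ ♛ ♚ ♝ ♞ ♜│8
7│♟ ♟ · ♟ ♟ ♟ ♟ ♟│7
6│· · · · · · · ·│6
5│· · ♟ · · · · ·│5
4│· · · · · · · ·│4
3│· · · · · ♘ · ·│3
2│♙ ♙ ♙ ♙ ♙ ♙ ♙ ♙│2
1│♖ ♘ ♗ ♕ ♔ ♗ · ♖│1
  ─────────────────
  a b c d e f g h

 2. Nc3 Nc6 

  a b c d e f g h
  ─────────────────
8│♜ · ♝ ♛ ♚ ♝ ♞ ♜│8
7│♟ ♟ · ♟ ♟ ♟ ♟ ♟│7
6│· · ♞ · · · · ·│6
5│· · ♟ · · · · ·│5
4│· · · · · · · ·│4
3│· · ♘ · · ♘ · ·│3
2│♙ ♙ ♙ ♙ ♙ ♙ ♙ ♙│2
1│♖ · ♗ ♕ ♔ ♗ · ♖│1
  ─────────────────
  a b c d e f g h

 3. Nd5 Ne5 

  a b c d e f g h
  ─────────────────
8│♜ · ♝ ♛ ♚ ♝ ♞ ♜│8
7│♟ ♟ · ♟ ♟ ♟ ♟ ♟│7
6│· · · · · · · ·│6
5│· · ♟ ♘ ♞ · · ·│5
4│· · · · · · · ·│4
3│· · · · · ♘ · ·│3
2│♙ ♙ ♙ ♙ ♙ ♙ ♙ ♙│2
1│♖ · ♗ ♕ ♔ ♗ · ♖│1
  ─────────────────
  a b c d e f g h

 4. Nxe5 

  a b c d e f g h
  ─────────────────
8│♜ · ♝ ♛ ♚ ♝ ♞ ♜│8
7│♟ ♟ · ♟ ♟ ♟ ♟ ♟│7
6│· · · · · · · ·│6
5│· · ♟ ♘ ♘ · · ·│5
4│· · · · · · · ·│4
3│· · · · · · · ·│3
2│♙ ♙ ♙ ♙ ♙ ♙ ♙ ♙│2
1│♖ · ♗ ♕ ♔ ♗ · ♖│1
  ─────────────────
  a b c d e f g h


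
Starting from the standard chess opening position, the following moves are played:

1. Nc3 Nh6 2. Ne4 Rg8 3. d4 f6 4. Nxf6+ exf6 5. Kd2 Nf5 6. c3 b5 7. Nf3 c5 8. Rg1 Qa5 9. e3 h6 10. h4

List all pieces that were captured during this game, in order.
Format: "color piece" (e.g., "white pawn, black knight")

Tracking captures:
  Nxf6+: captured black pawn
  exf6: captured white knight

black pawn, white knight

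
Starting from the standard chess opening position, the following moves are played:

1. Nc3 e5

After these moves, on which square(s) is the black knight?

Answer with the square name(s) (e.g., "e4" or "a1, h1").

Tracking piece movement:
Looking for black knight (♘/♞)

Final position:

  a b c d e f g h
  ─────────────────
8│♜ ♞ ♝ ♛ ♚ ♝ ♞ ♜│8
7│♟ ♟ ♟ ♟ · ♟ ♟ ♟│7
6│· · · · · · · ·│6
5│· · · · ♟ · · ·│5
4│· · · · · · · ·│4
3│· · ♘ · · · · ·│3
2│♙ ♙ ♙ ♙ ♙ ♙ ♙ ♙│2
1│♖ · ♗ ♕ ♔ ♗ ♘ ♖│1
  ─────────────────
  a b c d e f g h


b8, g8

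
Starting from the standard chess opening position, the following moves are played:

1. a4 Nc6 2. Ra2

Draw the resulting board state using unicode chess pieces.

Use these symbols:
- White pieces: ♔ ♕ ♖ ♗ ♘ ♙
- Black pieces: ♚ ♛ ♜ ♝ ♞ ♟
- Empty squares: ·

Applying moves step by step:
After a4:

♜ ♞ ♝ ♛ ♚ ♝ ♞ ♜
♟ ♟ ♟ ♟ ♟ ♟ ♟ ♟
· · · · · · · ·
· · · · · · · ·
♙ · · · · · · ·
· · · · · · · ·
· ♙ ♙ ♙ ♙ ♙ ♙ ♙
♖ ♘ ♗ ♕ ♔ ♗ ♘ ♖


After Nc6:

♜ · ♝ ♛ ♚ ♝ ♞ ♜
♟ ♟ ♟ ♟ ♟ ♟ ♟ ♟
· · ♞ · · · · ·
· · · · · · · ·
♙ · · · · · · ·
· · · · · · · ·
· ♙ ♙ ♙ ♙ ♙ ♙ ♙
♖ ♘ ♗ ♕ ♔ ♗ ♘ ♖


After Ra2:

♜ · ♝ ♛ ♚ ♝ ♞ ♜
♟ ♟ ♟ ♟ ♟ ♟ ♟ ♟
· · ♞ · · · · ·
· · · · · · · ·
♙ · · · · · · ·
· · · · · · · ·
♖ ♙ ♙ ♙ ♙ ♙ ♙ ♙
· ♘ ♗ ♕ ♔ ♗ ♘ ♖



  a b c d e f g h
  ─────────────────
8│♜ · ♝ ♛ ♚ ♝ ♞ ♜│8
7│♟ ♟ ♟ ♟ ♟ ♟ ♟ ♟│7
6│· · ♞ · · · · ·│6
5│· · · · · · · ·│5
4│♙ · · · · · · ·│4
3│· · · · · · · ·│3
2│♖ ♙ ♙ ♙ ♙ ♙ ♙ ♙│2
1│· ♘ ♗ ♕ ♔ ♗ ♘ ♖│1
  ─────────────────
  a b c d e f g h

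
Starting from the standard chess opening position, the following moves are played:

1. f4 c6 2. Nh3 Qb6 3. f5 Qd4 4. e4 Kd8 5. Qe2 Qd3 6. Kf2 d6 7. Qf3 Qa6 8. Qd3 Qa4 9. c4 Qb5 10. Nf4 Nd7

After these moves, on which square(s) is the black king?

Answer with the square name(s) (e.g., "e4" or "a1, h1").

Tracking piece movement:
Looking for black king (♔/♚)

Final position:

  a b c d e f g h
  ─────────────────
8│♜ · ♝ ♚ · ♝ ♞ ♜│8
7│♟ ♟ · ♞ ♟ ♟ ♟ ♟│7
6│· · ♟ ♟ · · · ·│6
5│· ♛ · · · ♙ · ·│5
4│· · ♙ · ♙ ♘ · ·│4
3│· · · ♕ · · · ·│3
2│♙ ♙ · ♙ · ♔ ♙ ♙│2
1│♖ ♘ ♗ · · ♗ · ♖│1
  ─────────────────
  a b c d e f g h


d8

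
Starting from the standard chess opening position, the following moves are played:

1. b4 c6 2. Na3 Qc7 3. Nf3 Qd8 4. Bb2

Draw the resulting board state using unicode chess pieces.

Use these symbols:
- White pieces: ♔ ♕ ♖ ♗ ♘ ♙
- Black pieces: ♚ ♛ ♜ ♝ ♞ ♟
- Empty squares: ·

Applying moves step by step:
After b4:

♜ ♞ ♝ ♛ ♚ ♝ ♞ ♜
♟ ♟ ♟ ♟ ♟ ♟ ♟ ♟
· · · · · · · ·
· · · · · · · ·
· ♙ · · · · · ·
· · · · · · · ·
♙ · ♙ ♙ ♙ ♙ ♙ ♙
♖ ♘ ♗ ♕ ♔ ♗ ♘ ♖


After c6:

♜ ♞ ♝ ♛ ♚ ♝ ♞ ♜
♟ ♟ · ♟ ♟ ♟ ♟ ♟
· · ♟ · · · · ·
· · · · · · · ·
· ♙ · · · · · ·
· · · · · · · ·
♙ · ♙ ♙ ♙ ♙ ♙ ♙
♖ ♘ ♗ ♕ ♔ ♗ ♘ ♖


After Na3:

♜ ♞ ♝ ♛ ♚ ♝ ♞ ♜
♟ ♟ · ♟ ♟ ♟ ♟ ♟
· · ♟ · · · · ·
· · · · · · · ·
· ♙ · · · · · ·
♘ · · · · · · ·
♙ · ♙ ♙ ♙ ♙ ♙ ♙
♖ · ♗ ♕ ♔ ♗ ♘ ♖


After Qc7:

♜ ♞ ♝ · ♚ ♝ ♞ ♜
♟ ♟ ♛ ♟ ♟ ♟ ♟ ♟
· · ♟ · · · · ·
· · · · · · · ·
· ♙ · · · · · ·
♘ · · · · · · ·
♙ · ♙ ♙ ♙ ♙ ♙ ♙
♖ · ♗ ♕ ♔ ♗ ♘ ♖


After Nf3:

♜ ♞ ♝ · ♚ ♝ ♞ ♜
♟ ♟ ♛ ♟ ♟ ♟ ♟ ♟
· · ♟ · · · · ·
· · · · · · · ·
· ♙ · · · · · ·
♘ · · · · ♘ · ·
♙ · ♙ ♙ ♙ ♙ ♙ ♙
♖ · ♗ ♕ ♔ ♗ · ♖


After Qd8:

♜ ♞ ♝ ♛ ♚ ♝ ♞ ♜
♟ ♟ · ♟ ♟ ♟ ♟ ♟
· · ♟ · · · · ·
· · · · · · · ·
· ♙ · · · · · ·
♘ · · · · ♘ · ·
♙ · ♙ ♙ ♙ ♙ ♙ ♙
♖ · ♗ ♕ ♔ ♗ · ♖


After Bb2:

♜ ♞ ♝ ♛ ♚ ♝ ♞ ♜
♟ ♟ · ♟ ♟ ♟ ♟ ♟
· · ♟ · · · · ·
· · · · · · · ·
· ♙ · · · · · ·
♘ · · · · ♘ · ·
♙ ♗ ♙ ♙ ♙ ♙ ♙ ♙
♖ · · ♕ ♔ ♗ · ♖



  a b c d e f g h
  ─────────────────
8│♜ ♞ ♝ ♛ ♚ ♝ ♞ ♜│8
7│♟ ♟ · ♟ ♟ ♟ ♟ ♟│7
6│· · ♟ · · · · ·│6
5│· · · · · · · ·│5
4│· ♙ · · · · · ·│4
3│♘ · · · · ♘ · ·│3
2│♙ ♗ ♙ ♙ ♙ ♙ ♙ ♙│2
1│♖ · · ♕ ♔ ♗ · ♖│1
  ─────────────────
  a b c d e f g h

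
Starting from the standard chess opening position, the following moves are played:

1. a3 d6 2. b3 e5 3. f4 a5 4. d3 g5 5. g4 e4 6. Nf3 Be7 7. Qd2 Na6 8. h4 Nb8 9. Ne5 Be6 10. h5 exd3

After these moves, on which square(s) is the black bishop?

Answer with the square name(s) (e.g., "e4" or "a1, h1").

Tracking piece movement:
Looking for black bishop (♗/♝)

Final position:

  a b c d e f g h
  ─────────────────
8│♜ ♞ · ♛ ♚ · ♞ ♜│8
7│· ♟ ♟ · ♝ ♟ · ♟│7
6│· · · ♟ ♝ · · ·│6
5│♟ · · · ♘ · ♟ ♙│5
4│· · · · · ♙ ♙ ·│4
3│♙ ♙ · ♟ · · · ·│3
2│· · ♙ ♕ ♙ · · ·│2
1│♖ ♘ ♗ · ♔ ♗ · ♖│1
  ─────────────────
  a b c d e f g h


e6, e7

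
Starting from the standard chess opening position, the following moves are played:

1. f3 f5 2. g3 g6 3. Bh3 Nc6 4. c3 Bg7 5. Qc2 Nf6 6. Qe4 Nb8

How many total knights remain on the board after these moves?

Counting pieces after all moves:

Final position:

  a b c d e f g h
  ─────────────────
8│♜ ♞ ♝ ♛ ♚ · · ♜│8
7│♟ ♟ ♟ ♟ ♟ · ♝ ♟│7
6│· · · · · ♞ ♟ ·│6
5│· · · · · ♟ · ·│5
4│· · · · ♕ · · ·│4
3│· · ♙ · · ♙ ♙ ♗│3
2│♙ ♙ · ♙ ♙ · · ♙│2
1│♖ ♘ ♗ · ♔ · ♘ ♖│1
  ─────────────────
  a b c d e f g h


4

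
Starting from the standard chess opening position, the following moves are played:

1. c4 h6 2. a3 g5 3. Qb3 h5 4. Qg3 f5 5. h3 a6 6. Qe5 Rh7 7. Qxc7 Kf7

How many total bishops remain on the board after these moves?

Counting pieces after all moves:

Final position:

  a b c d e f g h
  ─────────────────
8│♜ ♞ ♝ ♛ · ♝ ♞ ·│8
7│· ♟ ♕ ♟ ♟ ♚ · ♜│7
6│♟ · · · · · · ·│6
5│· · · · · ♟ ♟ ♟│5
4│· · ♙ · · · · ·│4
3│♙ · · · · · · ♙│3
2│· ♙ · ♙ ♙ ♙ ♙ ·│2
1│♖ ♘ ♗ · ♔ ♗ ♘ ♖│1
  ─────────────────
  a b c d e f g h


4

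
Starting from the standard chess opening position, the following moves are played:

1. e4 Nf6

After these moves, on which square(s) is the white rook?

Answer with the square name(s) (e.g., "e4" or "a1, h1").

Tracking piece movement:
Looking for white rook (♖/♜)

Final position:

  a b c d e f g h
  ─────────────────
8│♜ ♞ ♝ ♛ ♚ ♝ · ♜│8
7│♟ ♟ ♟ ♟ ♟ ♟ ♟ ♟│7
6│· · · · · ♞ · ·│6
5│· · · · · · · ·│5
4│· · · · ♙ · · ·│4
3│· · · · · · · ·│3
2│♙ ♙ ♙ ♙ · ♙ ♙ ♙│2
1│♖ ♘ ♗ ♕ ♔ ♗ ♘ ♖│1
  ─────────────────
  a b c d e f g h


a1, h1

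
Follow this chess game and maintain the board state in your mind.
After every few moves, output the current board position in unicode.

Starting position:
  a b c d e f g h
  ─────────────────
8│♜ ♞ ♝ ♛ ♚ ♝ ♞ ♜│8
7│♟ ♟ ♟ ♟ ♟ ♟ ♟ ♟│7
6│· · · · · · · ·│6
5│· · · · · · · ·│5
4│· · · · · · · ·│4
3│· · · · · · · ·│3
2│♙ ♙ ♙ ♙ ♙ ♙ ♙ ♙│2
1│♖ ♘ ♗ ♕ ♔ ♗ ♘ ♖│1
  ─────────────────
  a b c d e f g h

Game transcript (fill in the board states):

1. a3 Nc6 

  a b c d e f g h
  ─────────────────
8│♜ · ♝ ♛ ♚ ♝ ♞ ♜│8
7│♟ ♟ ♟ ♟ ♟ ♟ ♟ ♟│7
6│· · ♞ · · · · ·│6
5│· · · · · · · ·│5
4│· · · · · · · ·│4
3│♙ · · · · · · ·│3
2│· ♙ ♙ ♙ ♙ ♙ ♙ ♙│2
1│♖ ♘ ♗ ♕ ♔ ♗ ♘ ♖│1
  ─────────────────
  a b c d e f g h

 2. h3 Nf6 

  a b c d e f g h
  ─────────────────
8│♜ · ♝ ♛ ♚ ♝ · ♜│8
7│♟ ♟ ♟ ♟ ♟ ♟ ♟ ♟│7
6│· · ♞ · · ♞ · ·│6
5│· · · · · · · ·│5
4│· · · · · · · ·│4
3│♙ · · · · · · ♙│3
2│· ♙ ♙ ♙ ♙ ♙ ♙ ·│2
1│♖ ♘ ♗ ♕ ♔ ♗ ♘ ♖│1
  ─────────────────
  a b c d e f g h

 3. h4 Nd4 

  a b c d e f g h
  ─────────────────
8│♜ · ♝ ♛ ♚ ♝ · ♜│8
7│♟ ♟ ♟ ♟ ♟ ♟ ♟ ♟│7
6│· · · · · ♞ · ·│6
5│· · · · · · · ·│5
4│· · · ♞ · · · ♙│4
3│♙ · · · · · · ·│3
2│· ♙ ♙ ♙ ♙ ♙ ♙ ·│2
1│♖ ♘ ♗ ♕ ♔ ♗ ♘ ♖│1
  ─────────────────
  a b c d e f g h

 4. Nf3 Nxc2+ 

  a b c d e f g h
  ─────────────────
8│♜ · ♝ ♛ ♚ ♝ · ♜│8
7│♟ ♟ ♟ ♟ ♟ ♟ ♟ ♟│7
6│· · · · · ♞ · ·│6
5│· · · · · · · ·│5
4│· · · · · · · ♙│4
3│♙ · · · · ♘ · ·│3
2│· ♙ ♞ ♙ ♙ ♙ ♙ ·│2
1│♖ ♘ ♗ ♕ ♔ ♗ · ♖│1
  ─────────────────
  a b c d e f g h

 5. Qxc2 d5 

  a b c d e f g h
  ─────────────────
8│♜ · ♝ ♛ ♚ ♝ · ♜│8
7│♟ ♟ ♟ · ♟ ♟ ♟ ♟│7
6│· · · · · ♞ · ·│6
5│· · · ♟ · · · ·│5
4│· · · · · · · ♙│4
3│♙ · · · · ♘ · ·│3
2│· ♙ ♕ ♙ ♙ ♙ ♙ ·│2
1│♖ ♘ ♗ · ♔ ♗ · ♖│1
  ─────────────────
  a b c d e f g h



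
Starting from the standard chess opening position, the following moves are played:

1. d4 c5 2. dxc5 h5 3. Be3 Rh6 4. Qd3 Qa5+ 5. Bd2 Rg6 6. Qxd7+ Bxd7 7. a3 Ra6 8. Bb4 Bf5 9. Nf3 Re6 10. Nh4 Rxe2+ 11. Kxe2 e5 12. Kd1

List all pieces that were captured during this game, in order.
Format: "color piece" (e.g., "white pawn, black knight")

Tracking captures:
  dxc5: captured black pawn
  Qxd7+: captured black pawn
  Bxd7: captured white queen
  Rxe2+: captured white pawn
  Kxe2: captured black rook

black pawn, black pawn, white queen, white pawn, black rook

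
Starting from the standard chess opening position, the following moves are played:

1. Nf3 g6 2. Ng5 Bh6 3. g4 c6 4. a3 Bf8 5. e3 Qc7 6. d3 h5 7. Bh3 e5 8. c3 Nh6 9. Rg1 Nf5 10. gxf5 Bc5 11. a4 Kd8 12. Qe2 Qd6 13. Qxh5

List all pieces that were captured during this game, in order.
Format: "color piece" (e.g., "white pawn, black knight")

Tracking captures:
  gxf5: captured black knight
  Qxh5: captured black pawn

black knight, black pawn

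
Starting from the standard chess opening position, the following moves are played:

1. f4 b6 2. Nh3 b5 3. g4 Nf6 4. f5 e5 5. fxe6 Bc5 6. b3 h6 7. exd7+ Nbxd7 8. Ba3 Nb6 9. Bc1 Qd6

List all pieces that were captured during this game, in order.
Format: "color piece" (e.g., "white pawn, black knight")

Tracking captures:
  fxe6: captured black pawn
  exd7+: captured black pawn
  Nbxd7: captured white pawn

black pawn, black pawn, white pawn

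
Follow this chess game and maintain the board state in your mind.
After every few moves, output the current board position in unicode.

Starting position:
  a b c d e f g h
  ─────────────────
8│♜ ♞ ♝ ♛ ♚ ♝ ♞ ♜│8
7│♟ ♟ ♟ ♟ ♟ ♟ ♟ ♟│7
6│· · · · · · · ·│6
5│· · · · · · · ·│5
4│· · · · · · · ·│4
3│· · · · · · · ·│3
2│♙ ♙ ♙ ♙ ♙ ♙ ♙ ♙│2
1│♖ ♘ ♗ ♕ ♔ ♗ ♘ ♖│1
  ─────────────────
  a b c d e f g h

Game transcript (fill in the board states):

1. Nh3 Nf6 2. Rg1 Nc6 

  a b c d e f g h
  ─────────────────
8│♜ · ♝ ♛ ♚ ♝ · ♜│8
7│♟ ♟ ♟ ♟ ♟ ♟ ♟ ♟│7
6│· · ♞ · · ♞ · ·│6
5│· · · · · · · ·│5
4│· · · · · · · ·│4
3│· · · · · · · ♘│3
2│♙ ♙ ♙ ♙ ♙ ♙ ♙ ♙│2
1│♖ ♘ ♗ ♕ ♔ ♗ ♖ ·│1
  ─────────────────
  a b c d e f g h

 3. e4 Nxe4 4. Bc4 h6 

  a b c d e f g h
  ─────────────────
8│♜ · ♝ ♛ ♚ ♝ · ♜│8
7│♟ ♟ ♟ ♟ ♟ ♟ ♟ ·│7
6│· · ♞ · · · · ♟│6
5│· · · · · · · ·│5
4│· · ♗ · ♞ · · ·│4
3│· · · · · · · ♘│3
2│♙ ♙ ♙ ♙ · ♙ ♙ ♙│2
1│♖ ♘ ♗ ♕ ♔ · ♖ ·│1
  ─────────────────
  a b c d e f g h

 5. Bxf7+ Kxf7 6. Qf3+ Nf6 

  a b c d e f g h
  ─────────────────
8│♜ · ♝ ♛ · ♝ · ♜│8
7│♟ ♟ ♟ ♟ ♟ ♚ ♟ ·│7
6│· · ♞ · · ♞ · ♟│6
5│· · · · · · · ·│5
4│· · · · · · · ·│4
3│· · · · · ♕ · ♘│3
2│♙ ♙ ♙ ♙ · ♙ ♙ ♙│2
1│♖ ♘ ♗ · ♔ · ♖ ·│1
  ─────────────────
  a b c d e f g h

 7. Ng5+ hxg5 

  a b c d e f g h
  ─────────────────
8│♜ · ♝ ♛ · ♝ · ♜│8
7│♟ ♟ ♟ ♟ ♟ ♚ ♟ ·│7
6│· · ♞ · · ♞ · ·│6
5│· · · · · · ♟ ·│5
4│· · · · · · · ·│4
3│· · · · · ♕ · ·│3
2│♙ ♙ ♙ ♙ · ♙ ♙ ♙│2
1│♖ ♘ ♗ · ♔ · ♖ ·│1
  ─────────────────
  a b c d e f g h


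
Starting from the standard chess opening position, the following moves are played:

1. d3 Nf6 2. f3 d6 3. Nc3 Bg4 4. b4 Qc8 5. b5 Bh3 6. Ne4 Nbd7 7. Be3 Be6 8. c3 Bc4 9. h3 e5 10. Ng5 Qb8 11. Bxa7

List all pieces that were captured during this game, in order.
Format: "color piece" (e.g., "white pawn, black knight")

Tracking captures:
  Bxa7: captured black pawn

black pawn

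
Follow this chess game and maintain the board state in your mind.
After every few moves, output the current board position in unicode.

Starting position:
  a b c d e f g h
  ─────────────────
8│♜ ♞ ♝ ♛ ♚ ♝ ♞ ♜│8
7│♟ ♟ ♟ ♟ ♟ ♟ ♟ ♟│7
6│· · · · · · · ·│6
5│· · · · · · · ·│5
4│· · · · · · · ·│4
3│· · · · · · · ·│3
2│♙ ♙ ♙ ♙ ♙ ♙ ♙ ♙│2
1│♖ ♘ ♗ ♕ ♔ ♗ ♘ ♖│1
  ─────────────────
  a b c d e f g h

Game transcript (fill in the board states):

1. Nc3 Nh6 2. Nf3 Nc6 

  a b c d e f g h
  ─────────────────
8│♜ · ♝ ♛ ♚ ♝ · ♜│8
7│♟ ♟ ♟ ♟ ♟ ♟ ♟ ♟│7
6│· · ♞ · · · · ♞│6
5│· · · · · · · ·│5
4│· · · · · · · ·│4
3│· · ♘ · · ♘ · ·│3
2│♙ ♙ ♙ ♙ ♙ ♙ ♙ ♙│2
1│♖ · ♗ ♕ ♔ ♗ · ♖│1
  ─────────────────
  a b c d e f g h

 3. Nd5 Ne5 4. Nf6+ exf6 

  a b c d e f g h
  ─────────────────
8│♜ · ♝ ♛ ♚ ♝ · ♜│8
7│♟ ♟ ♟ ♟ · ♟ ♟ ♟│7
6│· · · · · ♟ · ♞│6
5│· · · · ♞ · · ·│5
4│· · · · · · · ·│4
3│· · · · · ♘ · ·│3
2│♙ ♙ ♙ ♙ ♙ ♙ ♙ ♙│2
1│♖ · ♗ ♕ ♔ ♗ · ♖│1
  ─────────────────
  a b c d e f g h

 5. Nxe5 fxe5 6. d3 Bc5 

  a b c d e f g h
  ─────────────────
8│♜ · ♝ ♛ ♚ · · ♜│8
7│♟ ♟ ♟ ♟ · ♟ ♟ ♟│7
6│· · · · · · · ♞│6
5│· · ♝ · ♟ · · ·│5
4│· · · · · · · ·│4
3│· · · ♙ · · · ·│3
2│♙ ♙ ♙ · ♙ ♙ ♙ ♙│2
1│♖ · ♗ ♕ ♔ ♗ · ♖│1
  ─────────────────
  a b c d e f g h

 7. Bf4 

  a b c d e f g h
  ─────────────────
8│♜ · ♝ ♛ ♚ · · ♜│8
7│♟ ♟ ♟ ♟ · ♟ ♟ ♟│7
6│· · · · · · · ♞│6
5│· · ♝ · ♟ · · ·│5
4│· · · · · ♗ · ·│4
3│· · · ♙ · · · ·│3
2│♙ ♙ ♙ · ♙ ♙ ♙ ♙│2
1│♖ · · ♕ ♔ ♗ · ♖│1
  ─────────────────
  a b c d e f g h


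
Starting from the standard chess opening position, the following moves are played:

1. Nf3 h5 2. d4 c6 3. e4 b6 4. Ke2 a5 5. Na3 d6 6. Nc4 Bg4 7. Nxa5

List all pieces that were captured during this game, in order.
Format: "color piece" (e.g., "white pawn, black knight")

Tracking captures:
  Nxa5: captured black pawn

black pawn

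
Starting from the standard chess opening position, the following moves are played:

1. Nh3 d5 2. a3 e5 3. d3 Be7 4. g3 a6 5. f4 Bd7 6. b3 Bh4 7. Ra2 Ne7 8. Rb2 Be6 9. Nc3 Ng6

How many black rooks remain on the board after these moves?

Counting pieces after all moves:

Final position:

  a b c d e f g h
  ─────────────────
8│♜ ♞ · ♛ ♚ · · ♜│8
7│· ♟ ♟ · · ♟ ♟ ♟│7
6│♟ · · · ♝ · ♞ ·│6
5│· · · ♟ ♟ · · ·│5
4│· · · · · ♙ · ♝│4
3│♙ ♙ ♘ ♙ · · ♙ ♘│3
2│· ♖ ♙ · ♙ · · ♙│2
1│· · ♗ ♕ ♔ ♗ · ♖│1
  ─────────────────
  a b c d e f g h


2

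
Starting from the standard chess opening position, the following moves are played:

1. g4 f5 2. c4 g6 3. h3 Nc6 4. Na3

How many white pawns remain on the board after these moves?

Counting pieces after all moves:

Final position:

  a b c d e f g h
  ─────────────────
8│♜ · ♝ ♛ ♚ ♝ ♞ ♜│8
7│♟ ♟ ♟ ♟ ♟ · · ♟│7
6│· · ♞ · · · ♟ ·│6
5│· · · · · ♟ · ·│5
4│· · ♙ · · · ♙ ·│4
3│♘ · · · · · · ♙│3
2│♙ ♙ · ♙ ♙ ♙ · ·│2
1│♖ · ♗ ♕ ♔ ♗ ♘ ♖│1
  ─────────────────
  a b c d e f g h


8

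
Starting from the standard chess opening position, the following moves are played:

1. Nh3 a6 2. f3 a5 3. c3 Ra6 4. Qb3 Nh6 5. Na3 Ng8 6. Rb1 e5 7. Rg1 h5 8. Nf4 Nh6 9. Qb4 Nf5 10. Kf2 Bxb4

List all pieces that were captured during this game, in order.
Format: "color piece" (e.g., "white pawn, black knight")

Tracking captures:
  Bxb4: captured white queen

white queen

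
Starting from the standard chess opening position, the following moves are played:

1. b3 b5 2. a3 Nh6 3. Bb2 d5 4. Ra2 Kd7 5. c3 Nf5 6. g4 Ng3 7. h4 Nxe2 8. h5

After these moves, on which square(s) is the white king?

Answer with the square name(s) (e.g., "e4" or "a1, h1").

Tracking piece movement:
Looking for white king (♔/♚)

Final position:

  a b c d e f g h
  ─────────────────
8│♜ ♞ ♝ ♛ · ♝ · ♜│8
7│♟ · ♟ ♚ ♟ ♟ ♟ ♟│7
6│· · · · · · · ·│6
5│· ♟ · ♟ · · · ♙│5
4│· · · · · · ♙ ·│4
3│♙ ♙ ♙ · · · · ·│3
2│♖ ♗ · ♙ ♞ ♙ · ·│2
1│· ♘ · ♕ ♔ ♗ ♘ ♖│1
  ─────────────────
  a b c d e f g h


e1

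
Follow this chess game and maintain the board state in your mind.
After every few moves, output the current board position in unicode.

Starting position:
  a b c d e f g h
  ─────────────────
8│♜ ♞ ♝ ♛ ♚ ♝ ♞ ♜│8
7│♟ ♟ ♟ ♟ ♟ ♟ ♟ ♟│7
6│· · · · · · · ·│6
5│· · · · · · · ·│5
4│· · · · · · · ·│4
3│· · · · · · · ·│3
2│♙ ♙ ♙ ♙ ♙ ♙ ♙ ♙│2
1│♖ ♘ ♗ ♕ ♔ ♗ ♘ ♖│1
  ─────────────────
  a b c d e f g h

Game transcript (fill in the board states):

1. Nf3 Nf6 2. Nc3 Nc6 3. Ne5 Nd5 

  a b c d e f g h
  ─────────────────
8│♜ · ♝ ♛ ♚ ♝ · ♜│8
7│♟ ♟ ♟ ♟ ♟ ♟ ♟ ♟│7
6│· · ♞ · · · · ·│6
5│· · · ♞ ♘ · · ·│5
4│· · · · · · · ·│4
3│· · ♘ · · · · ·│3
2│♙ ♙ ♙ ♙ ♙ ♙ ♙ ♙│2
1│♖ · ♗ ♕ ♔ ♗ · ♖│1
  ─────────────────
  a b c d e f g h

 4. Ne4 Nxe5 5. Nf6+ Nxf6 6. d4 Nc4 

  a b c d e f g h
  ─────────────────
8│♜ · ♝ ♛ ♚ ♝ · ♜│8
7│♟ ♟ ♟ ♟ ♟ ♟ ♟ ♟│7
6│· · · · · ♞ · ·│6
5│· · · · · · · ·│5
4│· · ♞ ♙ · · · ·│4
3│· · · · · · · ·│3
2│♙ ♙ ♙ · ♙ ♙ ♙ ♙│2
1│♖ · ♗ ♕ ♔ ♗ · ♖│1
  ─────────────────
  a b c d e f g h

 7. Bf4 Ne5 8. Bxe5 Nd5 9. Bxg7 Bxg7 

  a b c d e f g h
  ─────────────────
8│♜ · ♝ ♛ ♚ · · ♜│8
7│♟ ♟ ♟ ♟ ♟ ♟ ♝ ♟│7
6│· · · · · · · ·│6
5│· · · ♞ · · · ·│5
4│· · · ♙ · · · ·│4
3│· · · · · · · ·│3
2│♙ ♙ ♙ · ♙ ♙ ♙ ♙│2
1│♖ · · ♕ ♔ ♗ · ♖│1
  ─────────────────
  a b c d e f g h

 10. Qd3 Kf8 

  a b c d e f g h
  ─────────────────
8│♜ · ♝ ♛ · ♚ · ♜│8
7│♟ ♟ ♟ ♟ ♟ ♟ ♝ ♟│7
6│· · · · · · · ·│6
5│· · · ♞ · · · ·│5
4│· · · ♙ · · · ·│4
3│· · · ♕ · · · ·│3
2│♙ ♙ ♙ · ♙ ♙ ♙ ♙│2
1│♖ · · · ♔ ♗ · ♖│1
  ─────────────────
  a b c d e f g h


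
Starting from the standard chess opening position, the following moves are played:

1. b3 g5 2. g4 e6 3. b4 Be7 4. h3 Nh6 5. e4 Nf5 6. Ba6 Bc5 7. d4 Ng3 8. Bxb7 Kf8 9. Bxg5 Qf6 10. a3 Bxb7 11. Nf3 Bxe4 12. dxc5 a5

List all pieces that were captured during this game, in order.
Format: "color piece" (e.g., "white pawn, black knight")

Tracking captures:
  Bxb7: captured black pawn
  Bxg5: captured black pawn
  Bxb7: captured white bishop
  Bxe4: captured white pawn
  dxc5: captured black bishop

black pawn, black pawn, white bishop, white pawn, black bishop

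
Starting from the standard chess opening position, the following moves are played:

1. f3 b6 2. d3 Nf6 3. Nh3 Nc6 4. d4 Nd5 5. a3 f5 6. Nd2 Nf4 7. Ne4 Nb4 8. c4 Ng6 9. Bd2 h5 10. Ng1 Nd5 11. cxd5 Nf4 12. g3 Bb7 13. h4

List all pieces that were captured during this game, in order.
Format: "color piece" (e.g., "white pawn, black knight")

Tracking captures:
  cxd5: captured black knight

black knight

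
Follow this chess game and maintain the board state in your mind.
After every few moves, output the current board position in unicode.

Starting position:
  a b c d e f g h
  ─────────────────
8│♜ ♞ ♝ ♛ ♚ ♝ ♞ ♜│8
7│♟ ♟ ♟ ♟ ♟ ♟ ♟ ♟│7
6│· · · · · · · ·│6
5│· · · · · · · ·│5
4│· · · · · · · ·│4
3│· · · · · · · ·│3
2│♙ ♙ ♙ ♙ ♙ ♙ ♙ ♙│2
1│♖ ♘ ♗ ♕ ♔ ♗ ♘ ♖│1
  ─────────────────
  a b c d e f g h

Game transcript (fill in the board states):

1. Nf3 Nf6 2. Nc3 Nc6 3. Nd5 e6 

  a b c d e f g h
  ─────────────────
8│♜ · ♝ ♛ ♚ ♝ · ♜│8
7│♟ ♟ ♟ ♟ · ♟ ♟ ♟│7
6│· · ♞ · ♟ ♞ · ·│6
5│· · · ♘ · · · ·│5
4│· · · · · · · ·│4
3│· · · · · ♘ · ·│3
2│♙ ♙ ♙ ♙ ♙ ♙ ♙ ♙│2
1│♖ · ♗ ♕ ♔ ♗ · ♖│1
  ─────────────────
  a b c d e f g h

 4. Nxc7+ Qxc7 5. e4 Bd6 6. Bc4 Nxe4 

  a b c d e f g h
  ─────────────────
8│♜ · ♝ · ♚ · · ♜│8
7│♟ ♟ ♛ ♟ · ♟ ♟ ♟│7
6│· · ♞ ♝ ♟ · · ·│6
5│· · · · · · · ·│5
4│· · ♗ · ♞ · · ·│4
3│· · · · · ♘ · ·│3
2│♙ ♙ ♙ ♙ · ♙ ♙ ♙│2
1│♖ · ♗ ♕ ♔ · · ♖│1
  ─────────────────
  a b c d e f g h

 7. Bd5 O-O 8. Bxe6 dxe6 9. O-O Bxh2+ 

  a b c d e f g h
  ─────────────────
8│♜ · ♝ · · ♜ ♚ ·│8
7│♟ ♟ ♛ · · ♟ ♟ ♟│7
6│· · ♞ · ♟ · · ·│6
5│· · · · · · · ·│5
4│· · · · ♞ · · ·│4
3│· · · · · ♘ · ·│3
2│♙ ♙ ♙ ♙ · ♙ ♙ ♝│2
1│♖ · ♗ ♕ · ♖ ♔ ·│1
  ─────────────────
  a b c d e f g h

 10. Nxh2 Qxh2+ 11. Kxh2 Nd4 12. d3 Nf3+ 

  a b c d e f g h
  ─────────────────
8│♜ · ♝ · · ♜ ♚ ·│8
7│♟ ♟ · · · ♟ ♟ ♟│7
6│· · · · ♟ · · ·│6
5│· · · · · · · ·│5
4│· · · · ♞ · · ·│4
3│· · · ♙ · ♞ · ·│3
2│♙ ♙ ♙ · · ♙ ♙ ♔│2
1│♖ · ♗ ♕ · ♖ · ·│1
  ─────────────────
  a b c d e f g h



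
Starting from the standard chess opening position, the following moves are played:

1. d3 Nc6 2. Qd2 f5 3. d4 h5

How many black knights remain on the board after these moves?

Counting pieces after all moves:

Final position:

  a b c d e f g h
  ─────────────────
8│♜ · ♝ ♛ ♚ ♝ ♞ ♜│8
7│♟ ♟ ♟ ♟ ♟ · ♟ ·│7
6│· · ♞ · · · · ·│6
5│· · · · · ♟ · ♟│5
4│· · · ♙ · · · ·│4
3│· · · · · · · ·│3
2│♙ ♙ ♙ ♕ ♙ ♙ ♙ ♙│2
1│♖ ♘ ♗ · ♔ ♗ ♘ ♖│1
  ─────────────────
  a b c d e f g h


2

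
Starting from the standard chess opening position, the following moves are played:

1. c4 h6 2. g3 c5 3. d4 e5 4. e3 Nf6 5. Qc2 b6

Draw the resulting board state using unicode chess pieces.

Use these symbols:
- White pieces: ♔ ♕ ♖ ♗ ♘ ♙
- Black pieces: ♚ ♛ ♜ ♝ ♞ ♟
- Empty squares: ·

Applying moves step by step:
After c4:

♜ ♞ ♝ ♛ ♚ ♝ ♞ ♜
♟ ♟ ♟ ♟ ♟ ♟ ♟ ♟
· · · · · · · ·
· · · · · · · ·
· · ♙ · · · · ·
· · · · · · · ·
♙ ♙ · ♙ ♙ ♙ ♙ ♙
♖ ♘ ♗ ♕ ♔ ♗ ♘ ♖


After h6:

♜ ♞ ♝ ♛ ♚ ♝ ♞ ♜
♟ ♟ ♟ ♟ ♟ ♟ ♟ ·
· · · · · · · ♟
· · · · · · · ·
· · ♙ · · · · ·
· · · · · · · ·
♙ ♙ · ♙ ♙ ♙ ♙ ♙
♖ ♘ ♗ ♕ ♔ ♗ ♘ ♖


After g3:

♜ ♞ ♝ ♛ ♚ ♝ ♞ ♜
♟ ♟ ♟ ♟ ♟ ♟ ♟ ·
· · · · · · · ♟
· · · · · · · ·
· · ♙ · · · · ·
· · · · · · ♙ ·
♙ ♙ · ♙ ♙ ♙ · ♙
♖ ♘ ♗ ♕ ♔ ♗ ♘ ♖


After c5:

♜ ♞ ♝ ♛ ♚ ♝ ♞ ♜
♟ ♟ · ♟ ♟ ♟ ♟ ·
· · · · · · · ♟
· · ♟ · · · · ·
· · ♙ · · · · ·
· · · · · · ♙ ·
♙ ♙ · ♙ ♙ ♙ · ♙
♖ ♘ ♗ ♕ ♔ ♗ ♘ ♖


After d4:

♜ ♞ ♝ ♛ ♚ ♝ ♞ ♜
♟ ♟ · ♟ ♟ ♟ ♟ ·
· · · · · · · ♟
· · ♟ · · · · ·
· · ♙ ♙ · · · ·
· · · · · · ♙ ·
♙ ♙ · · ♙ ♙ · ♙
♖ ♘ ♗ ♕ ♔ ♗ ♘ ♖


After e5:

♜ ♞ ♝ ♛ ♚ ♝ ♞ ♜
♟ ♟ · ♟ · ♟ ♟ ·
· · · · · · · ♟
· · ♟ · ♟ · · ·
· · ♙ ♙ · · · ·
· · · · · · ♙ ·
♙ ♙ · · ♙ ♙ · ♙
♖ ♘ ♗ ♕ ♔ ♗ ♘ ♖


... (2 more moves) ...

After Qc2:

♜ ♞ ♝ ♛ ♚ ♝ · ♜
♟ ♟ · ♟ · ♟ ♟ ·
· · · · · ♞ · ♟
· · ♟ · ♟ · · ·
· · ♙ ♙ · · · ·
· · · · ♙ · ♙ ·
♙ ♙ ♕ · · ♙ · ♙
♖ ♘ ♗ · ♔ ♗ ♘ ♖


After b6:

♜ ♞ ♝ ♛ ♚ ♝ · ♜
♟ · · ♟ · ♟ ♟ ·
· ♟ · · · ♞ · ♟
· · ♟ · ♟ · · ·
· · ♙ ♙ · · · ·
· · · · ♙ · ♙ ·
♙ ♙ ♕ · · ♙ · ♙
♖ ♘ ♗ · ♔ ♗ ♘ ♖



  a b c d e f g h
  ─────────────────
8│♜ ♞ ♝ ♛ ♚ ♝ · ♜│8
7│♟ · · ♟ · ♟ ♟ ·│7
6│· ♟ · · · ♞ · ♟│6
5│· · ♟ · ♟ · · ·│5
4│· · ♙ ♙ · · · ·│4
3│· · · · ♙ · ♙ ·│3
2│♙ ♙ ♕ · · ♙ · ♙│2
1│♖ ♘ ♗ · ♔ ♗ ♘ ♖│1
  ─────────────────
  a b c d e f g h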